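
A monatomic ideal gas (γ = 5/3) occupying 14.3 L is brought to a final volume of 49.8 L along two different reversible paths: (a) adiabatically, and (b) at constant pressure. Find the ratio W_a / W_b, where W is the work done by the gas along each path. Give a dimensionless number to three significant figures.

W_a / W_b ≈ 0.341

Path (a) adiabatic: W = P₁V₁(1 − (V₁/V₂)^(γ−1))/(γ−1) → W_a/(P₁V₁) = 0.8471.
Path (b) isobaric: W = P₁(V₂ − V₁) → W_b/(P₁V₁) = 2.483.
W_a / W_b = 0.8471 / 2.483 = 0.3412.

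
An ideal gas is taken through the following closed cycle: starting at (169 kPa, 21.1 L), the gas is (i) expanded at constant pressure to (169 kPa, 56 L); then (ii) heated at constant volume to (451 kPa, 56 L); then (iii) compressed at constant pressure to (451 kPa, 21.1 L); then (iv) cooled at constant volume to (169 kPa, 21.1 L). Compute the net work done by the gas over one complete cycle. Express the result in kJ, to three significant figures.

W_net ≈ -9.84 kJ

Constant-volume legs do no work.
W(i) = (169)(56 − 21.1) = 5898 J; W(iii) = (451)(21.1 − 56) = -15740 J.
W_net = 5898 − 15740 = -9842 J (the counter-clockwise enclosed area).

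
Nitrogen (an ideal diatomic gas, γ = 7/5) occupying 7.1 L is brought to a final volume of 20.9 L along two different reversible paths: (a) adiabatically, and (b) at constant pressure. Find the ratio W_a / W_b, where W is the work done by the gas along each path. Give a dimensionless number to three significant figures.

Path (a) adiabatic: W = P₁V₁(1 − (V₁/V₂)^(γ−1))/(γ−1) → W_a/(P₁V₁) = 0.8768.
Path (b) isobaric: W = P₁(V₂ − V₁) → W_b/(P₁V₁) = 1.944.
W_a / W_b = 0.8768 / 1.944 = 0.4511.

W_a / W_b ≈ 0.451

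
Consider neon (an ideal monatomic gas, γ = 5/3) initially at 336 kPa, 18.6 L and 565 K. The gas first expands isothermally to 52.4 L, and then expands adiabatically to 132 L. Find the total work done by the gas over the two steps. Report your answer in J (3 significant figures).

Step 1 (isothermal): W = P₁V₁ ln(V₂/V₁) = (6250) ln(52.4/18.6) = 6473 J.
After step 1: P = 119.3 kPa, V = 52.4 L, T = 565 K.
Step 2 (adiabatic): W = (P₁V₁ − P₂V₂)/(γ−1) = (6250 − 3376)/0.667 = 4311 J.
W_total = 6473 + 4311 = 10784 J.

W_total ≈ 10800 J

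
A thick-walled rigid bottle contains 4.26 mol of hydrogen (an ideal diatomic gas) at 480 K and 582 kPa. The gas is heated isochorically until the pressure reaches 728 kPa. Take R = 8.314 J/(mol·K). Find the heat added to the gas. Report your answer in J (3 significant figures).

Q ≈ 10700 J

Constant volume ⇒ W = 0, so Q = ΔU = nCᵥΔT with Cᵥ = 5R/2 = 20.79 J/(mol·K).
At constant V, T₂/T₁ = P₂/P₁ ⇒ ΔT = T₁(P₂/P₁ − 1) = 480·(728/582 − 1) = 120.4 K.
ΔU = (4.26)(20.79)(120.4) = 10662 J.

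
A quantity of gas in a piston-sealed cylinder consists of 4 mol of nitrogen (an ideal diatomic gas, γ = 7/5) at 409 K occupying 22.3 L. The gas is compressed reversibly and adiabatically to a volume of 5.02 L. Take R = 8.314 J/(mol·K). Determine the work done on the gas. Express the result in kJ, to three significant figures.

Adiabatic: TV^(γ−1) = const with γ = 7/5.
T₂ = T₁ (V₁/V₂)^(γ−1) = 409 × (22.3/5.02)^0.4 = 409 × 1.816 = 742.6 K.
W_by = nCᵥ(T₁ − T₂) = (4)(20.79)(409 − 742.6) = -27737 J.
Work on gas = −W_by = 27737 J.

W ≈ 27.7 kJ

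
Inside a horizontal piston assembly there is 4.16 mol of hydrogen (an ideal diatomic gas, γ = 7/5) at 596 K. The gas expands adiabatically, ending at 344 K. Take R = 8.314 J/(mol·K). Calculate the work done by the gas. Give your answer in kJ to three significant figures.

W ≈ 21.8 kJ

Adiabatic ⇒ Q = 0, so W_by = −ΔU = nCᵥ(T₁ − T₂).
Cᵥ = 5R/2 = 20.79 J/(mol·K).
W = (4.16)(20.79)(596 − 344) = 21789 J.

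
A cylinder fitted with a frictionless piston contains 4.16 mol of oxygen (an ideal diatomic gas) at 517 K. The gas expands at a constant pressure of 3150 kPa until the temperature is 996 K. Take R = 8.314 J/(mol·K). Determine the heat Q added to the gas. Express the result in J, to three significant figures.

Isobaric: W = nRΔT = (4.16)(8.314)(479) = 16567 J.
ΔU = nCᵥΔT with Cᵥ = 5R/2: ΔU = (4.16)(20.79)(479) = 41417 J.
Q = ΔU + W = 41417 + 16567 = 57984 J.

Q ≈ 58000 J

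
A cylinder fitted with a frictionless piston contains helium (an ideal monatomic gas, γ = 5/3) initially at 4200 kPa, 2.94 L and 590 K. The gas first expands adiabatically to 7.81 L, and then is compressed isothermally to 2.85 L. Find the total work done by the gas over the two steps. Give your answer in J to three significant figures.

W_total ≈ 2380 J

Step 1 (adiabatic): W = (P₁V₁ − P₂V₂)/(γ−1) = (12348 − 6438)/0.667 = 8866 J.
After step 1: P = 824.3 kPa, V = 7.81 L, T = 307.6 K.
Step 2 (isothermal): W = P₁V₁ ln(V₂/V₁) = (6438) ln(2.85/7.81) = -6490 J.
W_total = 8866 − 6490 = 2376 J.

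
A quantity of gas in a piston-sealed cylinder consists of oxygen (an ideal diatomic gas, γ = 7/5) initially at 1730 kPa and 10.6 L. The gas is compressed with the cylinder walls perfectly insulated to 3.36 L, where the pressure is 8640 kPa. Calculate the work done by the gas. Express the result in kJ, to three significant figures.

W ≈ -26.7 kJ

Adiabatic: W = (P₁V₁ − P₂V₂)/(γ − 1) with γ = 7/5.
P₁V₁ = 18338 J, P₂V₂ = 29030 J.
W = (18338 − 29030) / 0.4 = -26731 J.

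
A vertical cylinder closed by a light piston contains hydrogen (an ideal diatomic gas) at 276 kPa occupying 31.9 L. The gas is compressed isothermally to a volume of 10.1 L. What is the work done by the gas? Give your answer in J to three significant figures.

Isothermal: W = nRT ln(V₂/V₁) = P₁V₁ ln(V₂/V₁).
P₁V₁ = (276 kPa)(31.9 L) = 8804 J.
W = 8804 × ln(10.1/31.9) = 8804 × -1.15
W_by_gas = -10126 J.

W ≈ -10100 J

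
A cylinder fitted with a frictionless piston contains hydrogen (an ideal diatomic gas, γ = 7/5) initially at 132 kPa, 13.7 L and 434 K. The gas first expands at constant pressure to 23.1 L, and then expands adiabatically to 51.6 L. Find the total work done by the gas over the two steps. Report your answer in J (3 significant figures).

W_total ≈ 3340 J

Step 1 (isobaric): W = PΔV = (132 kPa)(23.1 − 13.7 L) = 1241 J.
After step 1: P = 132 kPa, V = 23.1 L, T = 731.8 K.
Step 2 (adiabatic): W = (P₁V₁ − P₂V₂)/(γ−1) = (3049 − 2211)/0.4 = 2096 J.
W_total = 1241 + 2096 = 3337 J.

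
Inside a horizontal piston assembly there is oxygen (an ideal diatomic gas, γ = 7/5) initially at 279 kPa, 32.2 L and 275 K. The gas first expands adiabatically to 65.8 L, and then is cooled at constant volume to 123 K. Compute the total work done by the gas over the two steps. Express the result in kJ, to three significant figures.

Step 1 (adiabatic): W = (P₁V₁ − P₂V₂)/(γ−1) = (8984 − 6750)/0.4 = 5584 J.
Step 2 (isochoric): W = 0 (constant volume).
W_total = 5584 + 0 = 5584 J.

W_total ≈ 5.58 kJ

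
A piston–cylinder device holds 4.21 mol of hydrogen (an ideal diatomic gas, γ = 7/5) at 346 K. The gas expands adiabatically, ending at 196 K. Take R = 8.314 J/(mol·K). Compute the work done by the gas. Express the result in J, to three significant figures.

W ≈ 13100 J

Adiabatic ⇒ Q = 0, so W_by = −ΔU = nCᵥ(T₁ − T₂).
Cᵥ = 5R/2 = 20.79 J/(mol·K).
W = (4.21)(20.79)(346 − 196) = 13126 J.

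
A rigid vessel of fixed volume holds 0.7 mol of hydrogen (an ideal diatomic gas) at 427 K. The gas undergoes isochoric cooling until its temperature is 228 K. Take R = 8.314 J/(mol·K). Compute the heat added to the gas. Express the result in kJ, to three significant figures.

Q ≈ -2.90 kJ

Constant volume ⇒ W = 0, so Q = ΔU = nCᵥΔT with Cᵥ = 5R/2 = 20.79 J/(mol·K).
ΔU = (0.7)(20.79)(228 − 427) = -2895 J.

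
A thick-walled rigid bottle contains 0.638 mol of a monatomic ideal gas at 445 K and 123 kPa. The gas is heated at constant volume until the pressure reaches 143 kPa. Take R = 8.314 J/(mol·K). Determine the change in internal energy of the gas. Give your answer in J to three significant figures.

Constant volume ⇒ W = 0, so Q = ΔU = nCᵥΔT with Cᵥ = 3R/2 = 12.47 J/(mol·K).
At constant V, T₂/T₁ = P₂/P₁ ⇒ ΔT = T₁(P₂/P₁ − 1) = 445·(143/123 − 1) = 72.36 K.
ΔU = (0.638)(12.47)(72.36) = 575.7 J.

ΔU ≈ 576 J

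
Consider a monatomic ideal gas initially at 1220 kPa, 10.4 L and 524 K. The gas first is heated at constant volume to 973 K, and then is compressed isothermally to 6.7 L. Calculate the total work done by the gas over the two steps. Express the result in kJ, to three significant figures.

W_total ≈ -10.4 kJ

Step 1 (isochoric): W = 0 (constant volume).
After step 1: P = 2265 kPa (V unchanged).
Step 2 (isothermal): W = P₁V₁ ln(V₂/V₁) = (23560) ln(6.7/10.4) = -10359 J.
W_total = 0 − 10359 = -10359 J.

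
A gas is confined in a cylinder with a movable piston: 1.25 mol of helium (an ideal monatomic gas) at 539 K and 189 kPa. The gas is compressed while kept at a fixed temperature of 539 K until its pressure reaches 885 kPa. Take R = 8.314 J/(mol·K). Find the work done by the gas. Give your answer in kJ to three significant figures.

Isothermal process: W = nRT ln(V₂/V₁) = nRT ln(P₁/P₂).
W = (1.25)(8.314)(539) × ln(189/885)
  = 5602 × ln(0.2136) = 5602 × -1.544
W_by_gas = -8648 J.

W ≈ -8.65 kJ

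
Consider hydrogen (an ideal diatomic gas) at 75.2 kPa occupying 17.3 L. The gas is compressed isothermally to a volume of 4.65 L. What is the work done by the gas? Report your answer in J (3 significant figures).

W ≈ -1710 J

Isothermal: W = nRT ln(V₂/V₁) = P₁V₁ ln(V₂/V₁).
P₁V₁ = (75.2 kPa)(17.3 L) = 1301 J.
W = 1301 × ln(4.65/17.3) = 1301 × -1.314
W_by_gas = -1709 J.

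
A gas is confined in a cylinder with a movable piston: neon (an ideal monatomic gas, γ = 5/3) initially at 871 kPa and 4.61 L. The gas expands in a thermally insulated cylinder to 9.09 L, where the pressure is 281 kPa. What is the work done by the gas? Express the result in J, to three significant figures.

W ≈ 2190 J

Adiabatic: W = (P₁V₁ − P₂V₂)/(γ − 1) with γ = 5/3.
P₁V₁ = 4015 J, P₂V₂ = 2554 J.
W = (4015 − 2554) / 0.6667 = 2192 J.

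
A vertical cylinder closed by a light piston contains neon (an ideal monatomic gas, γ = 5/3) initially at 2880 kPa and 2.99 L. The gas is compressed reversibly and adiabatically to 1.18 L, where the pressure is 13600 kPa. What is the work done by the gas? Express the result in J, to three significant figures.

W ≈ -11200 J

Adiabatic: W = (P₁V₁ − P₂V₂)/(γ − 1) with γ = 5/3.
P₁V₁ = 8611 J, P₂V₂ = 16048 J.
W = (8611 − 16048) / 0.6667 = -11155 J.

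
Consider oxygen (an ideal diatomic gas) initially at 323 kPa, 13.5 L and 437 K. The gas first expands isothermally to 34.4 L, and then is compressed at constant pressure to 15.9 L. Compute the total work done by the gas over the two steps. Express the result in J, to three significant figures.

W_total ≈ 1730 J

Step 1 (isothermal): W = P₁V₁ ln(V₂/V₁) = (4360) ln(34.4/13.5) = 4079 J.
After step 1: P = 126.8 kPa, V = 34.4 L, T = 437 K.
Step 2 (isobaric): W = PΔV = (126.8 kPa)(15.9 − 34.4 L) = -2345 J.
W_total = 4079 − 2345 = 1734 J.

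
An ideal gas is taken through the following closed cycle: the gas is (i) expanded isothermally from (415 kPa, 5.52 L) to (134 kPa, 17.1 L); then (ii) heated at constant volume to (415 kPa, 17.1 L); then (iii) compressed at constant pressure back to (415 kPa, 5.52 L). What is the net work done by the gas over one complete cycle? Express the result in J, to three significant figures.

W_net ≈ -2220 J

Leg (i): W = PᵢVᵢ ln(V_f/Vᵢ) = (2291) ln(17.1/5.52) = 2590 J.
Leg (ii): W = 0.
Leg (iii): W = PΔV = (415)(5.52 − 17.1) = -4806 J.
W_net = 2590 − 4806 = -2215 J.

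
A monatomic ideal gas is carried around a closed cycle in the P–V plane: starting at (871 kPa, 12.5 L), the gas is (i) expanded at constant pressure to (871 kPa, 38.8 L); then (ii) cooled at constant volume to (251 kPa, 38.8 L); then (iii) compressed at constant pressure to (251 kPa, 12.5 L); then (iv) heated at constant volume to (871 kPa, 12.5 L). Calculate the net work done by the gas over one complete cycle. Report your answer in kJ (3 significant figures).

W_net ≈ 16.3 kJ

Constant-volume legs do no work.
W(i) = (871)(38.8 − 12.5) = 22907 J; W(iii) = (251)(12.5 − 38.8) = -6601 J.
W_net = 22907 − 6601 = 16306 J (the clockwise enclosed area).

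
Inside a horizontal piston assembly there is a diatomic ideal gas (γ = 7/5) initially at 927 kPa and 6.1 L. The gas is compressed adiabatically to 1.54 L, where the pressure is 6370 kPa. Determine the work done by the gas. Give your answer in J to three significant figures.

Adiabatic: W = (P₁V₁ − P₂V₂)/(γ − 1) with γ = 7/5.
P₁V₁ = 5655 J, P₂V₂ = 9810 J.
W = (5655 − 9810) / 0.4 = -10388 J.

W ≈ -10400 J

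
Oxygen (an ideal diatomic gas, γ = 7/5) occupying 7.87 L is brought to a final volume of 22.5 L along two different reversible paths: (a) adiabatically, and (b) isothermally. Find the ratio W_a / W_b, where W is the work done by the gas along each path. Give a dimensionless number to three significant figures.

Path (a) adiabatic: W = P₁V₁(1 − (V₁/V₂)^(γ−1))/(γ−1) → W_a/(P₁V₁) = 0.8577.
Path (b) isothermal: W = P₁V₁ ln(V₂/V₁) → W_b/(P₁V₁) = 1.05.
W_a / W_b = 0.8577 / 1.05 = 0.8165.

W_a / W_b ≈ 0.816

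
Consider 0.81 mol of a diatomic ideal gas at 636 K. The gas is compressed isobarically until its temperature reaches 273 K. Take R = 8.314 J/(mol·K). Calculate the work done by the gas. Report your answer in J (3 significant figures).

W ≈ -2440 J

Isobaric: W = P ΔV = nR ΔT.
W = (0.81)(8.314)(273 − 636) = -2445 J.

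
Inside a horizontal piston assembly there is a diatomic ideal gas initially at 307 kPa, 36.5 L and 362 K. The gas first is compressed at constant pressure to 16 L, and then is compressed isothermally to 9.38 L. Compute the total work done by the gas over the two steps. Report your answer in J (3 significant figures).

Step 1 (isobaric): W = PΔV = (307 kPa)(16 − 36.5 L) = -6294 J.
After step 1: P = 307 kPa, V = 16 L, T = 158.7 K.
Step 2 (isothermal): W = P₁V₁ ln(V₂/V₁) = (4912) ln(9.38/16) = -2623 J.
W_total = -6294 − 2623 = -8917 J.

W_total ≈ -8920 J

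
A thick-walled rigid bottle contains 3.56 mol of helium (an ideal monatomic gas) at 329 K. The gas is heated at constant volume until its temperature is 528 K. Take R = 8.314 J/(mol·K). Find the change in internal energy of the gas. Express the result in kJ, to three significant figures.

Constant volume ⇒ W = 0, so Q = ΔU = nCᵥΔT with Cᵥ = 3R/2 = 12.47 J/(mol·K).
ΔU = (3.56)(12.47)(528 − 329) = 8835 J.

ΔU ≈ 8.83 kJ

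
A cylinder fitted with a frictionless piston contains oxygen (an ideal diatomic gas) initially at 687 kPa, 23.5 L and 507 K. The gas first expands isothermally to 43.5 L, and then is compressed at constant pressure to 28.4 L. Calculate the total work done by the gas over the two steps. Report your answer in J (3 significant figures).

Step 1 (isothermal): W = P₁V₁ ln(V₂/V₁) = (16144) ln(43.5/23.5) = 9941 J.
After step 1: P = 371.1 kPa, V = 43.5 L, T = 507 K.
Step 2 (isobaric): W = PΔV = (371.1 kPa)(28.4 − 43.5 L) = -5604 J.
W_total = 9941 − 5604 = 4337 J.

W_total ≈ 4340 J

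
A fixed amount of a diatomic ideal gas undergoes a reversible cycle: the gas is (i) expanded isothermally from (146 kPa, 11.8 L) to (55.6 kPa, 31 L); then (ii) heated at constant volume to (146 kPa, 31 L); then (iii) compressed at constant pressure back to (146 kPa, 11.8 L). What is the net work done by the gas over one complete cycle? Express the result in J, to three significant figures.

W_net ≈ -1140 J

Leg (i): W = PᵢVᵢ ln(V_f/Vᵢ) = (1723) ln(31/11.8) = 1664 J.
Leg (ii): W = 0.
Leg (iii): W = PΔV = (146)(11.8 − 31) = -2803 J.
W_net = 1664 − 2803 = -1139 J.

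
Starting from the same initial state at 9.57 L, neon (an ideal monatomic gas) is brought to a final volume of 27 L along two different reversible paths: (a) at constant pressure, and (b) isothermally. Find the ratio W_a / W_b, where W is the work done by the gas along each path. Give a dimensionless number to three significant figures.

W_a / W_b ≈ 1.76

Path (a) isobaric: W = P₁(V₂ − V₁) → W_a/(P₁V₁) = 1.821.
Path (b) isothermal: W = P₁V₁ ln(V₂/V₁) → W_b/(P₁V₁) = 1.037.
W_a / W_b = 1.821 / 1.037 = 1.756.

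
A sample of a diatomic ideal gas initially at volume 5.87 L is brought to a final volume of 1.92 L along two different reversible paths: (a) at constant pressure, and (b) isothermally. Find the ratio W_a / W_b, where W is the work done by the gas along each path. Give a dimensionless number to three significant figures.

Path (a) isobaric: W = P₁(V₂ − V₁) → W_a/(P₁V₁) = -0.6729.
Path (b) isothermal: W = P₁V₁ ln(V₂/V₁) → W_b/(P₁V₁) = -1.118.
W_a / W_b = -0.6729 / -1.118 = 0.6021.

W_a / W_b ≈ 0.602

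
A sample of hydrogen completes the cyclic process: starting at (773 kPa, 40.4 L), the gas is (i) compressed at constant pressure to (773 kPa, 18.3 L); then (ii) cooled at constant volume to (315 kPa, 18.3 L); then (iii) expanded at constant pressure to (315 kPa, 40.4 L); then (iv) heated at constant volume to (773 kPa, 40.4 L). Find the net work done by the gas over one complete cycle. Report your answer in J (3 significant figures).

W_net ≈ -10100 J

Constant-volume legs do no work.
W(i) = (773)(18.3 − 40.4) = -17083 J; W(iii) = (315)(40.4 − 18.3) = 6961 J.
W_net = -17083 + 6961 = -10122 J (the counter-clockwise enclosed area).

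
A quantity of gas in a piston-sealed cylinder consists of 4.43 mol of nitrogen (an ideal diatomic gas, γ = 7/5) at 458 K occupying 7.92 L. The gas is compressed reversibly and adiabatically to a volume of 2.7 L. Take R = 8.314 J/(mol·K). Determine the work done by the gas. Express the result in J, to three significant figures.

W ≈ -22700 J

Adiabatic: TV^(γ−1) = const with γ = 7/5.
T₂ = T₁ (V₁/V₂)^(γ−1) = 458 × (7.92/2.7)^0.4 = 458 × 1.538 = 704.4 K.
W_by = nCᵥ(T₁ − T₂) = (4.43)(20.79)(458 − 704.4) = -22687 J.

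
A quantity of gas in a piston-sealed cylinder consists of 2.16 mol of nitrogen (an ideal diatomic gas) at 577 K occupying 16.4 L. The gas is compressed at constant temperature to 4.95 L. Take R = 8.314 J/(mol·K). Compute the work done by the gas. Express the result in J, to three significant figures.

Isothermal: W = nRT ln(V₂/V₁).
W = (2.16)(8.314)(577) × ln(4.95/16.4)
  = 10362 × -1.198
W_by_gas = -12412 J.

W ≈ -12400 J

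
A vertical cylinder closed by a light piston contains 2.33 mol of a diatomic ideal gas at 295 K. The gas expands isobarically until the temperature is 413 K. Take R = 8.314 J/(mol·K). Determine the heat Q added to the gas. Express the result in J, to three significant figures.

Q ≈ 8000 J

Isobaric: W = nRΔT = (2.33)(8.314)(118) = 2286 J.
ΔU = nCᵥΔT with Cᵥ = 5R/2: ΔU = (2.33)(20.79)(118) = 5715 J.
Q = ΔU + W = 5715 + 2286 = 8000 J.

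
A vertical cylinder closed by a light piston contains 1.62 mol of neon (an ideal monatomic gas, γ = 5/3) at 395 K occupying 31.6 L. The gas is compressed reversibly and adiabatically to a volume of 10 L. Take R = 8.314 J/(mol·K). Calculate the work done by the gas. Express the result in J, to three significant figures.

Adiabatic: TV^(γ−1) = const with γ = 5/3.
T₂ = T₁ (V₁/V₂)^(γ−1) = 395 × (31.6/10)^0.667 = 395 × 2.153 = 850.6 K.
W_by = nCᵥ(T₁ − T₂) = (1.62)(12.47)(395 − 850.6) = -9204 J.

W ≈ -9200 J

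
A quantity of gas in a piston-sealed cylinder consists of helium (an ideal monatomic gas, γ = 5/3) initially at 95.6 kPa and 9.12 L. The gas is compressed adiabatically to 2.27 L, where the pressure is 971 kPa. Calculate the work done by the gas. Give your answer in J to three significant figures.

Adiabatic: W = (P₁V₁ − P₂V₂)/(γ − 1) with γ = 5/3.
P₁V₁ = 871.9 J, P₂V₂ = 2204 J.
W = (871.9 − 2204) / 0.6667 = -1998 J.

W ≈ -2000 J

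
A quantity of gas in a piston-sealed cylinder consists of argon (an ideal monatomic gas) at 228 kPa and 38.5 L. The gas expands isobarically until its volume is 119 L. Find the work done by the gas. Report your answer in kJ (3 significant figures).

W ≈ 18.4 kJ

Isobaric: W = P ΔV.
W = (228 kPa)(119 − 38.5 L) = (228)(80.5) = 18354 J.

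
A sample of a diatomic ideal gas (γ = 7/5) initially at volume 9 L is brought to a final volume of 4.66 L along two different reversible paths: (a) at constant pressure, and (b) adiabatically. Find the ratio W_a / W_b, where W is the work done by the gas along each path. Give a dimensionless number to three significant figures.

W_a / W_b ≈ 0.640

Path (a) isobaric: W = P₁(V₂ − V₁) → W_a/(P₁V₁) = -0.4822.
Path (b) adiabatic: W = P₁V₁(1 − (V₁/V₂)^(γ−1))/(γ−1) → W_b/(P₁V₁) = -0.753.
W_a / W_b = -0.4822 / -0.753 = 0.6404.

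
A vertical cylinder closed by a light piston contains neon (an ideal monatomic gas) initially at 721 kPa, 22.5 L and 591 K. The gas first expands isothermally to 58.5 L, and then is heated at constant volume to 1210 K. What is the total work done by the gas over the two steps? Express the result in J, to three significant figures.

W_total ≈ 15500 J

Step 1 (isothermal): W = P₁V₁ ln(V₂/V₁) = (16222) ln(58.5/22.5) = 15501 J.
Step 2 (isochoric): W = 0 (constant volume).
W_total = 15501 + 0 = 15501 J.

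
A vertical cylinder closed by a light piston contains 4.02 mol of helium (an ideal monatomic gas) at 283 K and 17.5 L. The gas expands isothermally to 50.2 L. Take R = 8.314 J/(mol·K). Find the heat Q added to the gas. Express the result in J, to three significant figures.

Isothermal ⇒ ΔU = 0, so Q = W = nRT ln(V₂/V₁).
Q = (4.02)(8.314)(283) ln(50.2/17.5) = 9459 × 1.054 = 9968 J.

Q ≈ 9970 J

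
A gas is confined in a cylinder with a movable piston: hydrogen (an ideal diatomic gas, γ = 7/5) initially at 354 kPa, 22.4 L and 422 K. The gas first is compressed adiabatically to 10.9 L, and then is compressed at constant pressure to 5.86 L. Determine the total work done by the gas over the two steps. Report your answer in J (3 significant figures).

W_total ≈ -11500 J

Step 1 (adiabatic): W = (P₁V₁ − P₂V₂)/(γ−1) = (7930 − 10577)/0.4 = -6620 J.
After step 1: P = 970.4 kPa, V = 10.9 L, T = 562.9 K.
Step 2 (isobaric): W = PΔV = (970.4 kPa)(5.86 − 10.9 L) = -4891 J.
W_total = -6620 − 4891 = -11510 J.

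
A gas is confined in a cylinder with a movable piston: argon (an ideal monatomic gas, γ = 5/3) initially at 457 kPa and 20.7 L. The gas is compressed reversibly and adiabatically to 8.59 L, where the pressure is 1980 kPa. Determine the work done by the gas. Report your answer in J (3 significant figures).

W ≈ -11300 J

Adiabatic: W = (P₁V₁ − P₂V₂)/(γ − 1) with γ = 5/3.
P₁V₁ = 9460 J, P₂V₂ = 17008 J.
W = (9460 − 17008) / 0.6667 = -11322 J.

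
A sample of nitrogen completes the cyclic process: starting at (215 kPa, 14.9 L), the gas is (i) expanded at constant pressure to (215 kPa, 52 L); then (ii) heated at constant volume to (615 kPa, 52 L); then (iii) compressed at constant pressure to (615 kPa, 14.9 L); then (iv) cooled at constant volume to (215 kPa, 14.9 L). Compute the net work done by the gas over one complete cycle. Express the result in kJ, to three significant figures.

Constant-volume legs do no work.
W(i) = (215)(52 − 14.9) = 7976 J; W(iii) = (615)(14.9 − 52) = -22816 J.
W_net = 7976 − 22816 = -14840 J (the counter-clockwise enclosed area).

W_net ≈ -14.8 kJ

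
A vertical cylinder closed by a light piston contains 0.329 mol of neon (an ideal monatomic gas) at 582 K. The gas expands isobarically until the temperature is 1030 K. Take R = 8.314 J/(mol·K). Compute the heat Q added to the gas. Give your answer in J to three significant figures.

Q ≈ 3060 J

Isobaric: W = nRΔT = (0.329)(8.314)(448) = 1225 J.
ΔU = nCᵥΔT with Cᵥ = 3R/2: ΔU = (0.329)(12.47)(448) = 1838 J.
Q = ΔU + W = 1838 + 1225 = 3064 J.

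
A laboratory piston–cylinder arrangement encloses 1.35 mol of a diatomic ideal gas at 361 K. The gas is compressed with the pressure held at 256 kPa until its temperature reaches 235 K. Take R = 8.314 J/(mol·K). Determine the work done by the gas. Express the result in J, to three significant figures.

Isobaric: W = P ΔV = nR ΔT.
W = (1.35)(8.314)(235 − 361) = -1414 J.

W ≈ -1410 J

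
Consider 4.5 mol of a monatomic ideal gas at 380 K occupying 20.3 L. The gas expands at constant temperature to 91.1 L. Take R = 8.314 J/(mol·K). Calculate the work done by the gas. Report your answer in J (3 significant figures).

Isothermal: W = nRT ln(V₂/V₁).
W = (4.5)(8.314)(380) × ln(91.1/20.3)
  = 14217 × 1.501
W_by_gas = 21344 J.

W ≈ 21300 J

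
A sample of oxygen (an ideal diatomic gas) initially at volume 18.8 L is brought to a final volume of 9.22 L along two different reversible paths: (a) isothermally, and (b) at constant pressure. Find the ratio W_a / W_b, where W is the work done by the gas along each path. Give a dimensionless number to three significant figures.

W_a / W_b ≈ 1.40

Path (a) isothermal: W = P₁V₁ ln(V₂/V₁) → W_a/(P₁V₁) = -0.7125.
Path (b) isobaric: W = P₁(V₂ − V₁) → W_b/(P₁V₁) = -0.5096.
W_a / W_b = -0.7125 / -0.5096 = 1.398.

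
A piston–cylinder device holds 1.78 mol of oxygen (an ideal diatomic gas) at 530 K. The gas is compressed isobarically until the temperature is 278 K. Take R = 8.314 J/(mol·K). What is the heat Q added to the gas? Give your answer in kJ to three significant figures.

Isobaric: W = nRΔT = (1.78)(8.314)(-252) = -3729 J.
ΔU = nCᵥΔT with Cᵥ = 5R/2: ΔU = (1.78)(20.79)(-252) = -9323 J.
Q = ΔU + W = -9323 − 3729 = -13053 J.

Q ≈ -13.1 kJ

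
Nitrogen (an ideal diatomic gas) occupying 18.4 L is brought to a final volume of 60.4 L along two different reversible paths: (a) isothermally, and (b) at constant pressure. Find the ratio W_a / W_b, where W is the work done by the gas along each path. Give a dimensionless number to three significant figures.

Path (a) isothermal: W = P₁V₁ ln(V₂/V₁) → W_a/(P₁V₁) = 1.189.
Path (b) isobaric: W = P₁(V₂ − V₁) → W_b/(P₁V₁) = 2.283.
W_a / W_b = 1.189 / 2.283 = 0.5207.

W_a / W_b ≈ 0.521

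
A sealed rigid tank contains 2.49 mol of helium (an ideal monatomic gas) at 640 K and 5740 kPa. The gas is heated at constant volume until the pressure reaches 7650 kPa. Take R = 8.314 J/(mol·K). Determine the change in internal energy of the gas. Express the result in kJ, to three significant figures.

ΔU ≈ 6.61 kJ

Constant volume ⇒ W = 0, so Q = ΔU = nCᵥΔT with Cᵥ = 3R/2 = 12.47 J/(mol·K).
At constant V, T₂/T₁ = P₂/P₁ ⇒ ΔT = T₁(P₂/P₁ − 1) = 640·(7650/5740 − 1) = 213 K.
ΔU = (2.49)(12.47)(213) = 6613 J.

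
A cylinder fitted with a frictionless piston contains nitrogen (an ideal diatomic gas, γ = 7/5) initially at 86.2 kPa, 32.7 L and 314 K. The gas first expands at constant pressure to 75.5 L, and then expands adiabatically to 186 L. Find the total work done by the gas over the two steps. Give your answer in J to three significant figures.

W_total ≈ 8620 J

Step 1 (isobaric): W = PΔV = (86.2 kPa)(75.5 − 32.7 L) = 3689 J.
After step 1: P = 86.2 kPa, V = 75.5 L, T = 725 K.
Step 2 (adiabatic): W = (P₁V₁ − P₂V₂)/(γ−1) = (6508 − 4538)/0.4 = 4926 J.
W_total = 3689 + 4926 = 8616 J.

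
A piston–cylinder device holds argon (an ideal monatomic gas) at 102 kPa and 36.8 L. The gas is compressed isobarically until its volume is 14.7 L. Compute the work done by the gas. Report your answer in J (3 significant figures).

W ≈ -2250 J

Isobaric: W = P ΔV.
W = (102 kPa)(14.7 − 36.8 L) = (102)(-22.1) = -2254 J.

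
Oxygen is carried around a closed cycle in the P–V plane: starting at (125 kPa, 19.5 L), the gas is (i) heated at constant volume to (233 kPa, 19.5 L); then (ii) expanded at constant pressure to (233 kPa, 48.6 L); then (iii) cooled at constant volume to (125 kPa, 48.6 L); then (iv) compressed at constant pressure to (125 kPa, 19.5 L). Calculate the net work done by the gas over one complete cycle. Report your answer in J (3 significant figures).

Constant-volume legs do no work.
W(ii) = (233)(48.6 − 19.5) = 6780 J; W(iv) = (125)(19.5 − 48.6) = -3638 J.
W_net = 6780 − 3638 = 3143 J (the clockwise enclosed area).

W_net ≈ 3140 J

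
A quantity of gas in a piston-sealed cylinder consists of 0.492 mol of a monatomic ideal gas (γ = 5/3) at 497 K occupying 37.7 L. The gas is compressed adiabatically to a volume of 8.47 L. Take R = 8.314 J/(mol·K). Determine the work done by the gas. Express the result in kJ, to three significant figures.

Adiabatic: TV^(γ−1) = const with γ = 5/3.
T₂ = T₁ (V₁/V₂)^(γ−1) = 497 × (37.7/8.47)^0.667 = 497 × 2.706 = 1345 K.
W_by = nCᵥ(T₁ − T₂) = (0.492)(12.47)(497 − 1345) = -5202 J.

W ≈ -5.20 kJ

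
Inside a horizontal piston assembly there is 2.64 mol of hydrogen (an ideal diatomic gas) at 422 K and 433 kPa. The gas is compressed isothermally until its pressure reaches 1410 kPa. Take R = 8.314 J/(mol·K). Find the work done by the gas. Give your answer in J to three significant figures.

Isothermal process: W = nRT ln(V₂/V₁) = nRT ln(P₁/P₂).
W = (2.64)(8.314)(422) × ln(433/1410)
  = 9262 × ln(0.3071) = 9262 × -1.181
W_by_gas = -10935 J.

W ≈ -10900 J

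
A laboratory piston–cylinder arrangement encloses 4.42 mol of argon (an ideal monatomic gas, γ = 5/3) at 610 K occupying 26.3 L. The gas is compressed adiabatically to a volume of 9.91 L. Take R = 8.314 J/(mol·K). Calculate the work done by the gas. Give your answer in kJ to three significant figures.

Adiabatic: TV^(γ−1) = const with γ = 5/3.
T₂ = T₁ (V₁/V₂)^(γ−1) = 610 × (26.3/9.91)^0.667 = 610 × 1.917 = 1169 K.
W_by = nCᵥ(T₁ − T₂) = (4.42)(12.47)(610 − 1169) = -30828 J.

W ≈ -30.8 kJ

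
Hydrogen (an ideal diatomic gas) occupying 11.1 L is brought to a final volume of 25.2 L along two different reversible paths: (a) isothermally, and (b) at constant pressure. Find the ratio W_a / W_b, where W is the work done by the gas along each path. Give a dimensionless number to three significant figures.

Path (a) isothermal: W = P₁V₁ ln(V₂/V₁) → W_a/(P₁V₁) = 0.8199.
Path (b) isobaric: W = P₁(V₂ − V₁) → W_b/(P₁V₁) = 1.27.
W_a / W_b = 0.8199 / 1.27 = 0.6455.

W_a / W_b ≈ 0.645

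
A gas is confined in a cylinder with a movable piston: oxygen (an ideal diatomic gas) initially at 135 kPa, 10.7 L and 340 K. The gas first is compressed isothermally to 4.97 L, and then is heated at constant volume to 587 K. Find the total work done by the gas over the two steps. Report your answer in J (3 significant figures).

Step 1 (isothermal): W = P₁V₁ ln(V₂/V₁) = (1444) ln(4.97/10.7) = -1108 J.
Step 2 (isochoric): W = 0 (constant volume).
W_total = -1108 + 0 = -1108 J.

W_total ≈ -1110 J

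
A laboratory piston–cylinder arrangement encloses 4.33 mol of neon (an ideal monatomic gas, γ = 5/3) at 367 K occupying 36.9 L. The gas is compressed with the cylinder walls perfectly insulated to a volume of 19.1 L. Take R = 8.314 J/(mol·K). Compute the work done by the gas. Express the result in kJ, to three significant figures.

Adiabatic: TV^(γ−1) = const with γ = 5/3.
T₂ = T₁ (V₁/V₂)^(γ−1) = 367 × (36.9/19.1)^0.667 = 367 × 1.551 = 569.3 K.
W_by = nCᵥ(T₁ − T₂) = (4.33)(12.47)(367 − 569.3) = -10923 J.

W ≈ -10.9 kJ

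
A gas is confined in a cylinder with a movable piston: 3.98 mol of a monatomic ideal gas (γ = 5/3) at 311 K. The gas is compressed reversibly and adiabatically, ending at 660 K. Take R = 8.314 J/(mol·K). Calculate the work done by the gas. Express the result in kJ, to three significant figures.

W ≈ -17.3 kJ

Adiabatic ⇒ Q = 0, so W_by = −ΔU = nCᵥ(T₁ − T₂).
Cᵥ = 3R/2 = 12.47 J/(mol·K).
W = (3.98)(12.47)(311 − 660) = -17322 J.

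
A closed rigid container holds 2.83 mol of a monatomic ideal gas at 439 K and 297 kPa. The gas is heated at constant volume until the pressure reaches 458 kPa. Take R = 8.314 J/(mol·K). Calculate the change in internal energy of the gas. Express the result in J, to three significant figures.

ΔU ≈ 8400 J

Constant volume ⇒ W = 0, so Q = ΔU = nCᵥΔT with Cᵥ = 3R/2 = 12.47 J/(mol·K).
At constant V, T₂/T₁ = P₂/P₁ ⇒ ΔT = T₁(P₂/P₁ − 1) = 439·(458/297 − 1) = 238 K.
ΔU = (2.83)(12.47)(238) = 8399 J.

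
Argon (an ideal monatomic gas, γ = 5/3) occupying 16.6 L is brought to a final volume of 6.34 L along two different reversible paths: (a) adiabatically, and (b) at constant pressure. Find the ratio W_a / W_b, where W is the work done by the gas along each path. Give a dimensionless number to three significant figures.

W_a / W_b ≈ 2.18

Path (a) adiabatic: W = P₁V₁(1 − (V₁/V₂)^(γ−1))/(γ−1) → W_a/(P₁V₁) = -1.35.
Path (b) isobaric: W = P₁(V₂ − V₁) → W_b/(P₁V₁) = -0.6181.
W_a / W_b = -1.35 / -0.6181 = 2.183.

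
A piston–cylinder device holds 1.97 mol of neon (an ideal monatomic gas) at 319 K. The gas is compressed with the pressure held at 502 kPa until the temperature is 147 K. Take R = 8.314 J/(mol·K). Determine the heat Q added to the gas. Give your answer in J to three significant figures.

Isobaric: W = nRΔT = (1.97)(8.314)(-172) = -2817 J.
ΔU = nCᵥΔT with Cᵥ = 3R/2: ΔU = (1.97)(12.47)(-172) = -4226 J.
Q = ΔU + W = -4226 − 2817 = -7043 J.

Q ≈ -7040 J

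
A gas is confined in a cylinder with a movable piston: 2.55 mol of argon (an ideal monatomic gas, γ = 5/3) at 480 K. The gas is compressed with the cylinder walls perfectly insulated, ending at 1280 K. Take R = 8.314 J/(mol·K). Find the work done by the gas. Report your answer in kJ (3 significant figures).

Adiabatic ⇒ Q = 0, so W_by = −ΔU = nCᵥ(T₁ − T₂).
Cᵥ = 3R/2 = 12.47 J/(mol·K).
W = (2.55)(12.47)(480 − 1280) = -25441 J.

W ≈ -25.4 kJ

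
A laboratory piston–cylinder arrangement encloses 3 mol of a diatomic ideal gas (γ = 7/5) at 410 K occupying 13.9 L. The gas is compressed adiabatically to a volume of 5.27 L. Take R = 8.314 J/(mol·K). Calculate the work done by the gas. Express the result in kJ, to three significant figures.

Adiabatic: TV^(γ−1) = const with γ = 7/5.
T₂ = T₁ (V₁/V₂)^(γ−1) = 410 × (13.9/5.27)^0.4 = 410 × 1.474 = 604.3 K.
W_by = nCᵥ(T₁ − T₂) = (3)(20.79)(410 − 604.3) = -12117 J.

W ≈ -12.1 kJ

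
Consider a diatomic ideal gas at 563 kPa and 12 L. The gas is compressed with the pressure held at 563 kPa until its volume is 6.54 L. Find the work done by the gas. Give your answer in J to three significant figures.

Isobaric: W = P ΔV.
W = (563 kPa)(6.54 − 12 L) = (563)(-5.46) = -3074 J.

W ≈ -3070 J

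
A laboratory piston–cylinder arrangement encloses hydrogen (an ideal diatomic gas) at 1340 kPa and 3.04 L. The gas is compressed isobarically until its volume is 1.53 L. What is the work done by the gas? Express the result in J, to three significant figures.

W ≈ -2020 J

Isobaric: W = P ΔV.
W = (1340 kPa)(1.53 − 3.04 L) = (1340)(-1.51) = -2023 J.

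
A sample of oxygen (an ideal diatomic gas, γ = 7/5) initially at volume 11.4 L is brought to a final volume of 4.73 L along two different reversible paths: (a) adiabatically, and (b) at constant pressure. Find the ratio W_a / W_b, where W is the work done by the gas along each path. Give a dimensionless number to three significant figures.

Path (a) adiabatic: W = P₁V₁(1 − (V₁/V₂)^(γ−1))/(γ−1) → W_a/(P₁V₁) = -1.054.
Path (b) isobaric: W = P₁(V₂ − V₁) → W_b/(P₁V₁) = -0.5851.
W_a / W_b = -1.054 / -0.5851 = 1.802.

W_a / W_b ≈ 1.80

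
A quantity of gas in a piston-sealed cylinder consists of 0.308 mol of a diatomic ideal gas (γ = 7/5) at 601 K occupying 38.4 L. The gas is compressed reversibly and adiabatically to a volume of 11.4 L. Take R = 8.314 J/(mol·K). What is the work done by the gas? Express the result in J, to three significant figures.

Adiabatic: TV^(γ−1) = const with γ = 7/5.
T₂ = T₁ (V₁/V₂)^(γ−1) = 601 × (38.4/11.4)^0.4 = 601 × 1.625 = 976.9 K.
W_by = nCᵥ(T₁ − T₂) = (0.308)(20.79)(601 − 976.9) = -2406 J.

W ≈ -2410 J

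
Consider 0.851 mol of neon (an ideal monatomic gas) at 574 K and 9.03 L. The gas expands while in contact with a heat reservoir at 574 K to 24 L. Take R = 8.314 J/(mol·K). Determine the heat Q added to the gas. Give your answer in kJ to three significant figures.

Q ≈ 3.97 kJ

Isothermal ⇒ ΔU = 0, so Q = W = nRT ln(V₂/V₁).
Q = (0.851)(8.314)(574) ln(24/9.03) = 4061 × 0.9775 = 3970 J.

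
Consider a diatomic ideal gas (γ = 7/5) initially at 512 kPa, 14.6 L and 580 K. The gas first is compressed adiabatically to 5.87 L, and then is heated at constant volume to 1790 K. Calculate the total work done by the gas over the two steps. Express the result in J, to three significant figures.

W_total ≈ -8220 J

Step 1 (adiabatic): W = (P₁V₁ − P₂V₂)/(γ−1) = (7475 − 10762)/0.4 = -8218 J.
Step 2 (isochoric): W = 0 (constant volume).
W_total = -8218 + 0 = -8218 J.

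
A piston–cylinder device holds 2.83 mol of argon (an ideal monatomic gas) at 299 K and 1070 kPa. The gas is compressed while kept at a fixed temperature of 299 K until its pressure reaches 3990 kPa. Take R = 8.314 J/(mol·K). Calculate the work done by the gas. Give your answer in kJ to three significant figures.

Isothermal process: W = nRT ln(V₂/V₁) = nRT ln(P₁/P₂).
W = (2.83)(8.314)(299) × ln(1070/3990)
  = 7035 × ln(0.2682) = 7035 × -1.316
W_by_gas = -9259 J.

W ≈ -9.26 kJ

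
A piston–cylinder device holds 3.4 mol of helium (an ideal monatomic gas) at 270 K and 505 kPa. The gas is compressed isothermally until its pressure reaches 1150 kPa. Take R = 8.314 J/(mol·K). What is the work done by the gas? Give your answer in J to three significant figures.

W ≈ -6280 J

Isothermal process: W = nRT ln(V₂/V₁) = nRT ln(P₁/P₂).
W = (3.4)(8.314)(270) × ln(505/1150)
  = 7632 × ln(0.4391) = 7632 × -0.823
W_by_gas = -6281 J.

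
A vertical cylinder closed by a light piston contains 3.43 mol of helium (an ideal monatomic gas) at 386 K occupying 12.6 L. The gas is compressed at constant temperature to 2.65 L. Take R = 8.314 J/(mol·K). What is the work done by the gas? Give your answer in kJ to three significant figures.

Isothermal: W = nRT ln(V₂/V₁).
W = (3.43)(8.314)(386) × ln(2.65/12.6)
  = 11008 × -1.559
W_by_gas = -17162 J.

W ≈ -17.2 kJ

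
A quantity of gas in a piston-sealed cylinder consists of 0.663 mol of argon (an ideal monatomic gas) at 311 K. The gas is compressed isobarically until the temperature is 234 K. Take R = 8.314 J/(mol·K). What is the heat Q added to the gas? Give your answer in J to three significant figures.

Q ≈ -1060 J

Isobaric: W = nRΔT = (0.663)(8.314)(-77) = -424.4 J.
ΔU = nCᵥΔT with Cᵥ = 3R/2: ΔU = (0.663)(12.47)(-77) = -636.7 J.
Q = ΔU + W = -636.7 − 424.4 = -1061 J.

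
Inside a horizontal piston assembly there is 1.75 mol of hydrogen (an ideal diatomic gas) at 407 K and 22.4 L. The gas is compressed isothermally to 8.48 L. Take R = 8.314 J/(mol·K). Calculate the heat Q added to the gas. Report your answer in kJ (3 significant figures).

Q ≈ -5.75 kJ

Isothermal ⇒ ΔU = 0, so Q = W = nRT ln(V₂/V₁).
Q = (1.75)(8.314)(407) ln(8.48/22.4) = 5922 × -0.9714 = -5752 J.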